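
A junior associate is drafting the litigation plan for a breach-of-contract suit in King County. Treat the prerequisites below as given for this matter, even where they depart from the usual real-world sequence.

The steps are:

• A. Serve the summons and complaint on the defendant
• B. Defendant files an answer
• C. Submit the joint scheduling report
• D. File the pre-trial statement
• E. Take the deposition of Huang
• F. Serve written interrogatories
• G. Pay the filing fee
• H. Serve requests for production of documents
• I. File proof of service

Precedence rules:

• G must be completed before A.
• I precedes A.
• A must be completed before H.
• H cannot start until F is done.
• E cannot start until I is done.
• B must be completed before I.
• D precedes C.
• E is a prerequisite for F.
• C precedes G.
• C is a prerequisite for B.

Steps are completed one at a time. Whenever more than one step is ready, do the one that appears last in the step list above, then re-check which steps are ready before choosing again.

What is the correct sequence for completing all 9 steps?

D has no prerequisites → D first.
C is the only step now ready → C.
G and B are both available; G is listed later → G.
That leaves B as the only ready step → B.
That leaves I as the only ready step → I.
Ready: E and A. E is listed later → E.
Now F and A have their prerequisites met. F is listed later, so F next.
A needed I and G, now all done → A.
Next only H has its prerequisites met → H.

D, C, G, B, I, E, F, A, H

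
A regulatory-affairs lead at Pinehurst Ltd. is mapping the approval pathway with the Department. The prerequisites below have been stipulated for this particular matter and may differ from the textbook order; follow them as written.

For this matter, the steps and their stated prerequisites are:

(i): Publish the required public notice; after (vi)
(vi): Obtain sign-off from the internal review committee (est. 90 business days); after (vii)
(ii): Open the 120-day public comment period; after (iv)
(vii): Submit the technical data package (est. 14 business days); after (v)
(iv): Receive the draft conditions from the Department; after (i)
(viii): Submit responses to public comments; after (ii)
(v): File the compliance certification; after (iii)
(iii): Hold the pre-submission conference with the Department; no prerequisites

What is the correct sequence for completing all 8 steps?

(iii) has no prerequisites → (iii) first.
Next only (v) has its prerequisites met → (v).
That leaves (vii) as the only ready step → (vii).
That leaves (vi) as the only ready step → (vi).
(i) needed (vi), now all done → (i).
Next only (iv) has its prerequisites met → (iv).
(ii) needed (iv), now all done → (ii).
(viii) needed (ii), now all done → (viii).

(iii) → (v) → (vii) → (vi) → (i) → (iv) → (ii) → (viii)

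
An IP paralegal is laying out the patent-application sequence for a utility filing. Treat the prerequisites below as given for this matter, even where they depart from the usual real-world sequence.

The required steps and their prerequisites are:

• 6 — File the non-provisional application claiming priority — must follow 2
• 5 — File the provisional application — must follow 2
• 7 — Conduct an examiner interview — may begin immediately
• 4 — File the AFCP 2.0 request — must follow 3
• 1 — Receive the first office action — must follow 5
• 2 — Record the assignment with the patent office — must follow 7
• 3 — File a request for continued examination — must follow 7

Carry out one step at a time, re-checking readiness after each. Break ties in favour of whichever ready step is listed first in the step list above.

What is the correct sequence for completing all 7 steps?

Only 7 has no prerequisites, so it is first.
Now 2 and 3 have their prerequisites met. 2 is listed earlier, so 2 next.
Now 6, 5 and 3 have their prerequisites met. 6 is listed earlier, so 6 next.
5 and 3 are both available; 5 is listed earlier → 5.
1 now also ready, so the ready set is {1, 3}; 1 is listed earlier → 1.
3 needed 7, now all done → 3.
Next only 4 has its prerequisites met → 4.

7 → 2 → 6 → 5 → 1 → 3 → 4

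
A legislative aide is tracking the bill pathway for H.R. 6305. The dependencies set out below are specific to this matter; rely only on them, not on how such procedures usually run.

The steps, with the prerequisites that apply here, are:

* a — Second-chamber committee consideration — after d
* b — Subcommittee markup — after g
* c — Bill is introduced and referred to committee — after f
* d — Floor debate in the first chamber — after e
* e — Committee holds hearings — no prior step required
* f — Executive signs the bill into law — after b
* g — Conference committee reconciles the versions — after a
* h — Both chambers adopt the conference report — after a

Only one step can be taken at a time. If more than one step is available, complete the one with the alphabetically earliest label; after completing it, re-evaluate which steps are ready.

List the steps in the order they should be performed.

e has no prerequisites → e first.
d is the only step now ready → d.
a is the only step now ready → a.
g and h are both available; g has the earlier label → g.
b now also ready, so the ready set is {b, h}; b has the earlier label → b.
Ready: f and h. f has the earlier label → f.
c now also ready, so the ready set is {c, h}; c has the earlier label → c.
h needed a, now all done → h.

e, d, a, g, b, f, c, h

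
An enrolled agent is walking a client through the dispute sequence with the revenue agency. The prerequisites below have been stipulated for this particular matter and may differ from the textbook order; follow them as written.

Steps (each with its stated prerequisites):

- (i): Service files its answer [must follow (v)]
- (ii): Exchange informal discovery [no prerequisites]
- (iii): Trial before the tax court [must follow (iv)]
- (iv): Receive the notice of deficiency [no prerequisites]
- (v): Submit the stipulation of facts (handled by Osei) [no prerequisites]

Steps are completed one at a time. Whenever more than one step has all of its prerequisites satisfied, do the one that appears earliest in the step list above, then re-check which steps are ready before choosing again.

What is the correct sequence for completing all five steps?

Nothing is required for (ii), (iv) and (v). (ii) is listed earlier → (ii) first.
(iv) and (v) are both available; (iv) is listed earlier → (iv).
(iii) and (v) are both available; (iii) is listed earlier → (iii).
Next only (v) has its prerequisites met → (v).
(i) needed (v), now all done → (i).

(ii) → (iv) → (iii) → (v) → (i)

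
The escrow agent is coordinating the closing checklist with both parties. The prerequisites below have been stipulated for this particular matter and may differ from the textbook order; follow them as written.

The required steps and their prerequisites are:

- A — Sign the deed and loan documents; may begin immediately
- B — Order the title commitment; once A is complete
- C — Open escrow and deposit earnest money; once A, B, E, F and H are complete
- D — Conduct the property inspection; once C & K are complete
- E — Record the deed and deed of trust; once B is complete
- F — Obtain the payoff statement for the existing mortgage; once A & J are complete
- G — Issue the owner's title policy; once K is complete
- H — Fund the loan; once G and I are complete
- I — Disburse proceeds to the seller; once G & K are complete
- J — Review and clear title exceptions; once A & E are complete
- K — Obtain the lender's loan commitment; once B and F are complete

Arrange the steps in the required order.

A has no prerequisites → A first.
B needed A, now all done → B.
E is the only step now ready → E.
J is the only step now ready → J.
F is the only step now ready → F.
Next only K has its prerequisites met → K.
G needed K, now all done → G.
I needed G and K, now all done → I.
H needed G and I, now all done → H.
C needed A, B, E, F and H, now all done → C.
D is the only step now ready → D.

A, B, E, J, F, K, G, I, H, C, D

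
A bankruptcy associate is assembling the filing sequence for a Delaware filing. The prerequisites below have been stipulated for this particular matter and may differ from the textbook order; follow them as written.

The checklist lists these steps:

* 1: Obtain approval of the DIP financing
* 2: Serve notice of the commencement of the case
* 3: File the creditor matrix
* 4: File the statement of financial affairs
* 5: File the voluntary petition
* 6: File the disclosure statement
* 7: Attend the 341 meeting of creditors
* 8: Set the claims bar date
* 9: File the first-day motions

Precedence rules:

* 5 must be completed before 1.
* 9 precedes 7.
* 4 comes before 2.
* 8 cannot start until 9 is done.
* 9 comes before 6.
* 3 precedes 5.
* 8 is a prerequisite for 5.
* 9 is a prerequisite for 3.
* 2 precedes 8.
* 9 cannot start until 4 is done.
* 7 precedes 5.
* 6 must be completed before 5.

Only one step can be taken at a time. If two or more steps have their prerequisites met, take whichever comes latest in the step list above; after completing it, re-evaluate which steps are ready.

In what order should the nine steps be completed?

4 is the only step with nothing outstanding, so it goes first.
Now 9 and 2 have their prerequisites met. 9 is listed later, so 9 next.
7, 6 and 3 now also ready, so the ready set is {7, 6, 3, 2}; 7 is listed later → 7.
6, 3 and 2 are all available; 6 is listed later → 6.
Now 3 and 2 have their prerequisites met. 3 is listed later, so 3 next.
That leaves 2 as the only ready step → 2.
That leaves 8 as the only ready step → 8.
5 needed 8, 7, 6 and 3, now all done → 5.
1 is the only step now ready → 1.

4 → 9 → 7 → 6 → 3 → 2 → 8 → 5 → 1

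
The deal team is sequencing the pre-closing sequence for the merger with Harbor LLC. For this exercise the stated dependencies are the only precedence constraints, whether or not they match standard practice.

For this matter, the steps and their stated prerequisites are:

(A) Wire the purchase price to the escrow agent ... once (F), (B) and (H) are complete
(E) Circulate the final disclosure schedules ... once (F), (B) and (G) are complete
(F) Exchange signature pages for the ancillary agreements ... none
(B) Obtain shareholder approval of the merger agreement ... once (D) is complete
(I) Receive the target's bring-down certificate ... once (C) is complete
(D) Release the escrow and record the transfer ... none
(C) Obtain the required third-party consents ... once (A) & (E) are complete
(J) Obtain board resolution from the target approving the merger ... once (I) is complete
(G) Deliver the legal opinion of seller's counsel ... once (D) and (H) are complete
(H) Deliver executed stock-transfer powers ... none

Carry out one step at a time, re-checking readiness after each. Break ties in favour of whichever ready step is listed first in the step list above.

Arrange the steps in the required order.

(F) → (D) → (B) → (H) → (A) → (G) → (E) → (C) → (I) → (J)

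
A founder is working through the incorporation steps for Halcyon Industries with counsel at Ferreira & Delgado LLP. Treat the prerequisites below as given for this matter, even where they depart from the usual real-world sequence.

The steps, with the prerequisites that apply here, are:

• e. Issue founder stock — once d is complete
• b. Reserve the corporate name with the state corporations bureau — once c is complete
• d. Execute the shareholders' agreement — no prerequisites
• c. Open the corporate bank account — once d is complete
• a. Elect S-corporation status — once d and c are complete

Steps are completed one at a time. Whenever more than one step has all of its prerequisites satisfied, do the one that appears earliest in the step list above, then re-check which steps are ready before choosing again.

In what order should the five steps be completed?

d e c b a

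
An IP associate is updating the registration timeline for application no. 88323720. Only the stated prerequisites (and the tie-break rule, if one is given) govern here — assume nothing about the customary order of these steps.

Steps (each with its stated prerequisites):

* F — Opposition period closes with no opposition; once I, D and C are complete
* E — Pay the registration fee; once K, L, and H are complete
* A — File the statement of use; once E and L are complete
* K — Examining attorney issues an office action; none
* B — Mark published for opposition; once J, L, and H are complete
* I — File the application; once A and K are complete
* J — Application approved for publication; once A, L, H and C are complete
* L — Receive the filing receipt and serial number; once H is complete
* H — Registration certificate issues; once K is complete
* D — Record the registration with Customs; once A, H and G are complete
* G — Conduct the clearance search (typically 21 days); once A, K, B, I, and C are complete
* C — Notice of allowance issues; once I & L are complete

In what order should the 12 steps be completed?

K is the only step with nothing outstanding, so it goes first.
Next only H has its prerequisites met → H.
Next only L has its prerequisites met → L.
Next only E has its prerequisites met → E.
Next only A has its prerequisites met → A.
I needed A and K, now all done → I.
C is the only step now ready → C.
That leaves J as the only ready step → J.
Next only B has its prerequisites met → B.
Next only G has its prerequisites met → G.
Next only D has its prerequisites met → D.
F is the only step now ready → F.

K → H → L → E → A → I → C → J → B → G → D → F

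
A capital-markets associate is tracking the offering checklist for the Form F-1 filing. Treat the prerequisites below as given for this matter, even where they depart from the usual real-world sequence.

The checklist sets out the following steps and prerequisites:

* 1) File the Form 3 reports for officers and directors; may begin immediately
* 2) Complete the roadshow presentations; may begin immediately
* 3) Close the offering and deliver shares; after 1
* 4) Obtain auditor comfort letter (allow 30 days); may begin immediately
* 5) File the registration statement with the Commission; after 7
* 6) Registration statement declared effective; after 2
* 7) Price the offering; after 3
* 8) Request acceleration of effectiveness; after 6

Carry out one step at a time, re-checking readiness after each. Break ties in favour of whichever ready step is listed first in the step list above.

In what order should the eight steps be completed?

1, 2 and 4 have no prerequisites; 1 is listed earlier, so 1 is first.
Now 2, 3 and 4 have their prerequisites met. 2 is listed earlier, so 2 next.
6 now also ready, so the ready set is {3, 4, 6}; 3 is listed earlier → 3.
7 now also ready, so the ready set is {4, 6, 7}; 4 is listed earlier → 4.
6 and 7 are both available; 6 is listed earlier → 6.
7 and 8 are both available; 7 is listed earlier → 7.
Ready: 5 and 8. 5 is listed earlier → 5.
8 is the only step now ready → 8.

1 → 2 → 3 → 4 → 6 → 7 → 5 → 8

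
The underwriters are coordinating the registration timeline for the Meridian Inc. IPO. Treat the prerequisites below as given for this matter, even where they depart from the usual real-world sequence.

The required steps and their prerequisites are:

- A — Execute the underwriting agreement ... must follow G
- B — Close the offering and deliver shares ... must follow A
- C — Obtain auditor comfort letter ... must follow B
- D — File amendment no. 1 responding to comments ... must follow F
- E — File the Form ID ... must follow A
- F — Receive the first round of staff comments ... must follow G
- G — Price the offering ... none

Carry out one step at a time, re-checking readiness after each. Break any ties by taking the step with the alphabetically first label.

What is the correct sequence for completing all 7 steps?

G, A, B, C, E, F, D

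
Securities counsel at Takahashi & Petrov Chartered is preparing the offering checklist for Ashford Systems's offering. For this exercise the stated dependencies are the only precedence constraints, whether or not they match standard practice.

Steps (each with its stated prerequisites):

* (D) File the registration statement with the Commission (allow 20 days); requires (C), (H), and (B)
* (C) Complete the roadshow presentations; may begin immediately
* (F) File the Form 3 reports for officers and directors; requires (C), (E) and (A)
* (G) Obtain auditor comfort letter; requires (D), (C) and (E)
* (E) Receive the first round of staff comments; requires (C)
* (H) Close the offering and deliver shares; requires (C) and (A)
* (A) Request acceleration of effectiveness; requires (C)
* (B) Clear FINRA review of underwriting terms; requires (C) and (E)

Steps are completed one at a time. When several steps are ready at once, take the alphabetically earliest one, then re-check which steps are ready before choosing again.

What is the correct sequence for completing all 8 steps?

(C) (A) (E) (B) (F) (H) (D) (G)

(C) has no prerequisites → (C) first.
Now (A) and (E) have their prerequisites met. (A) has the earlier label, so (A) next.
(H) now also ready, so the ready set is {(E), (H)}; (E) has the earlier label → (E).
(B) and (F) now also ready, so the ready set is {(B), (F), (H)}; (B) has the earlier label → (B).
(F) and (H) are both available; (F) has the earlier label → (F).
(H) needed (A) and (C), now all done → (H).
(D) needed (B), (C) and (H), now all done → (D).
(G) needed (C), (D) and (E), now all done → (G).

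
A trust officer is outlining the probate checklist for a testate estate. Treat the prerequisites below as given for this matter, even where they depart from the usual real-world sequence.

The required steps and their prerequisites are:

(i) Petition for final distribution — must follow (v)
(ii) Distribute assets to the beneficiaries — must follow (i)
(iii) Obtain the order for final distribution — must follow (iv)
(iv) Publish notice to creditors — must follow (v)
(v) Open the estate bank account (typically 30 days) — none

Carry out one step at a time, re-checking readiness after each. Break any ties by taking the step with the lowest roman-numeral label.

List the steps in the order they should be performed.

(v) → (i) → (ii) → (iv) → (iii)

(v) has no prerequisites → (v) first.
(i) and (iv) are both available; (i) has the earlier label → (i).
(ii) and (iv) are both available; (ii) has the earlier label → (ii).
That leaves (iv) as the only ready step → (iv).
(iii) needed (iv), now all done → (iii).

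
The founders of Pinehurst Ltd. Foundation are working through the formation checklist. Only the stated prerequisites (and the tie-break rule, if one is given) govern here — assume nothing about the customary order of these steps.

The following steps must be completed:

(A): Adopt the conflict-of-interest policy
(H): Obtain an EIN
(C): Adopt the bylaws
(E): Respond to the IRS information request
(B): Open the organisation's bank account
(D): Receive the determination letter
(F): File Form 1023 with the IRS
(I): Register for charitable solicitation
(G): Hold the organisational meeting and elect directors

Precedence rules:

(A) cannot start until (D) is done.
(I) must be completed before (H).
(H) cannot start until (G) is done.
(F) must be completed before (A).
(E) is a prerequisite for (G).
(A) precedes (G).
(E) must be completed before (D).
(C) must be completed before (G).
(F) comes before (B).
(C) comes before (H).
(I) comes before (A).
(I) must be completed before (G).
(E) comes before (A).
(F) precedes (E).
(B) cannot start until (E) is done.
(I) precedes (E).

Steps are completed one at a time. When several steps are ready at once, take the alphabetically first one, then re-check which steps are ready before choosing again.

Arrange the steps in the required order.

(C), (F), (I), (E), (B), (D), (A), (G), (H)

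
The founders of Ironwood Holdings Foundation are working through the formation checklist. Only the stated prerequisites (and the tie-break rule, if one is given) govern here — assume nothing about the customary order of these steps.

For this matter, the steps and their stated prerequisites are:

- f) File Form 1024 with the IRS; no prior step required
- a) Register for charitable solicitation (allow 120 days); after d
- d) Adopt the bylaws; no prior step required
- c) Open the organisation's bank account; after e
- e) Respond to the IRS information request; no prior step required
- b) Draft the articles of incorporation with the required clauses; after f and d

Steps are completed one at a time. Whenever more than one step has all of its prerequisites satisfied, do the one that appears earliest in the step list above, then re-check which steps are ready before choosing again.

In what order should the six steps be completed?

Nothing is required for f, d and e. f is listed earlier → f first.
Ready: d and e. d is listed earlier → d.
Now a, e and b have their prerequisites met. a is listed earlier, so a next.
Ready: e and b. e is listed earlier → e.
Ready: c and b. c is listed earlier → c.
b is the only step now ready → b.

f, d, a, e, c, b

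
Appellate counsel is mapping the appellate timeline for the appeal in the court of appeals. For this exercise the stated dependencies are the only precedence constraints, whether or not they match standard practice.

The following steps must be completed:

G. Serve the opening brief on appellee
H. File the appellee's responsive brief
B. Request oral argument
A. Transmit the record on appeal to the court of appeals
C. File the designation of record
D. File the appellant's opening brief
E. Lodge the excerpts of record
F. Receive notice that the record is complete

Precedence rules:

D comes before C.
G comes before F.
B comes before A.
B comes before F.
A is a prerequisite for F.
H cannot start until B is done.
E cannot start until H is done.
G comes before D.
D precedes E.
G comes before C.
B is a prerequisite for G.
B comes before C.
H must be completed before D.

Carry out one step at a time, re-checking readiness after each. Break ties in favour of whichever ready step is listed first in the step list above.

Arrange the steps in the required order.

B, G, H, A, D, C, E, F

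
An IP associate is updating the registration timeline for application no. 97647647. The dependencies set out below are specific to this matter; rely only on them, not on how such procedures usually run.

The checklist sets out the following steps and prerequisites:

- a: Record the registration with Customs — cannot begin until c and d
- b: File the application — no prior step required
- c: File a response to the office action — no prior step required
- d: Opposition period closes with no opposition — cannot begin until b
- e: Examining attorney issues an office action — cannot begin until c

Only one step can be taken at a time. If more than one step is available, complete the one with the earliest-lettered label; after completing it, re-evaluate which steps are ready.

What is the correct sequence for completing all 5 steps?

Nothing is required for b and c. b has the earlier label → b first.
c and d are both available; c has the earlier label → c.
Now d and e have their prerequisites met. d has the earlier label, so d next.
Ready: a and e. a has the earlier label → a.
e needed c, now all done → e.

b → c → d → a → e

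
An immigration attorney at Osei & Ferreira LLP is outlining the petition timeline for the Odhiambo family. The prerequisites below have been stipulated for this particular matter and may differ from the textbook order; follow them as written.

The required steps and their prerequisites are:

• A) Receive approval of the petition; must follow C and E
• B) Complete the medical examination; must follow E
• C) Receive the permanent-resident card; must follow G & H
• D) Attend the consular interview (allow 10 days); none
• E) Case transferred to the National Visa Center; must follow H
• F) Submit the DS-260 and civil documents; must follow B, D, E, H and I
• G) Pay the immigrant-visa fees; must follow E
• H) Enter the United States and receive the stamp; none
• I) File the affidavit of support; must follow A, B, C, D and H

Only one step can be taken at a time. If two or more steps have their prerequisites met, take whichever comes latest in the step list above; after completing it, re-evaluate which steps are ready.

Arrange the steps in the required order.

H, E, G, D, C, B, A, I, F

Nothing is required for H and D. H is listed later → H first.
Ready: E and D. E is listed later → E.
Ready: G, D and B. G is listed later → G.
Ready: D, C and B. D is listed later → D.
Now C and B have their prerequisites met. C is listed later, so C next.
Now B and A have their prerequisites met. B is listed later, so B next.
A needed E and C, now all done → A.
I needed H, D, C, B and A, now all done → I.
F is the only step now ready → F.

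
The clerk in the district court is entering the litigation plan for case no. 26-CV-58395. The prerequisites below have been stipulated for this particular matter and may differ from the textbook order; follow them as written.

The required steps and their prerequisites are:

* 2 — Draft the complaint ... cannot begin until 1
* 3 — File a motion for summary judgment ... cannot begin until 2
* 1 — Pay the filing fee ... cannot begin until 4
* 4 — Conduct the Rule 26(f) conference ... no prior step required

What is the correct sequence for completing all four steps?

4 is the only step with nothing outstanding, so it goes first.
Next only 1 has its prerequisites met → 1.
2 is the only step now ready → 2.
Next only 3 has its prerequisites met → 3.

4, 1, 2, 3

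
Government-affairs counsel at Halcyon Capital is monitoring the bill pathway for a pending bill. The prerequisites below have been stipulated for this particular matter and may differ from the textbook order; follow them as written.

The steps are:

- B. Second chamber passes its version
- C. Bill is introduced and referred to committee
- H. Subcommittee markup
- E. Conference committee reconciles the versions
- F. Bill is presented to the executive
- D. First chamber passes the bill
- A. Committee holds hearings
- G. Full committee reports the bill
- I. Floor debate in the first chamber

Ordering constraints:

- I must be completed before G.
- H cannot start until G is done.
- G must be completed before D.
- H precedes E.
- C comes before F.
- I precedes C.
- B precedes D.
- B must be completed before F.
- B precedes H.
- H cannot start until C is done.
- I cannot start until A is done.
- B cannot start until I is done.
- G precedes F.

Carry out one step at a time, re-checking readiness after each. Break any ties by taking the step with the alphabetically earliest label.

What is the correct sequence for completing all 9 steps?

Only A has no prerequisites, so it is first.
Next only I has its prerequisites met → I.
B, C and G are all available; B has the earlier label → B.
C and G are both available; C has the earlier label → C.
G needed I, now all done → G.
Ready: D, F and H. D has the earlier label → D.
Now F and H have their prerequisites met. F has the earlier label, so F next.
H is the only step now ready → H.
That leaves E as the only ready step → E.

A, I, B, C, G, D, F, H, E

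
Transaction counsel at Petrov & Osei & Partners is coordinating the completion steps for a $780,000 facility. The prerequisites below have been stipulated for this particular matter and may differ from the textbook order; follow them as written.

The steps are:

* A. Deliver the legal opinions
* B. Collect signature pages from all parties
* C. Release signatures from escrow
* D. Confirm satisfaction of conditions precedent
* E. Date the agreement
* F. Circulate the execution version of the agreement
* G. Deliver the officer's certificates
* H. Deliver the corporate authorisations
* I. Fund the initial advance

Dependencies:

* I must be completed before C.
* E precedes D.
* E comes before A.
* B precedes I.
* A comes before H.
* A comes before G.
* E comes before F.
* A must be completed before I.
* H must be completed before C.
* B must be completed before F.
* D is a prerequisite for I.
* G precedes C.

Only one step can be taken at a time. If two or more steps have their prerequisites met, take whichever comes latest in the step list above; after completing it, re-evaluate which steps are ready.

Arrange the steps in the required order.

Nothing is required for E and B. E is listed later → E first.
D and A now also ready, so the ready set is {D, B, A}; D is listed later → D.
Now B and A have their prerequisites met. B is listed later, so B next.
F now also ready, so the ready set is {F, A}; F is listed later → F.
Next only A has its prerequisites met → A.
Now I, H and G have their prerequisites met. I is listed later, so I next.
H and G are both available; H is listed later → H.
G is the only step now ready → G.
That leaves C as the only ready step → C.

E, D, B, F, A, I, H, G, C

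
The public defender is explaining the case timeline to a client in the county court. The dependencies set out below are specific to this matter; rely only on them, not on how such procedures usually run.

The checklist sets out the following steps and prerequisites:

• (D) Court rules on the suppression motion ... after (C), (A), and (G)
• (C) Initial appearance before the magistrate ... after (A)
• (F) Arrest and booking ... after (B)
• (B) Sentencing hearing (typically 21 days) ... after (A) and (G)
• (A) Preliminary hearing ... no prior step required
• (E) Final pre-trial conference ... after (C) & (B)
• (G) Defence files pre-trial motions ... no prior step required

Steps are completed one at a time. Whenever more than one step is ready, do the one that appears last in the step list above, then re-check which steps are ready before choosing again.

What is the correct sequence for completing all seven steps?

(G) (A) (B) (F) (C) (E) (D)

(G) and (A) have no prerequisites; (G) is listed later, so (G) is first.
That leaves (A) as the only ready step → (A).
Ready: (B) and (C). (B) is listed later → (B).
Now (F) and (C) have their prerequisites met. (F) is listed later, so (F) next.
(C) is the only step now ready → (C).
Now (E) and (D) have their prerequisites met. (E) is listed later, so (E) next.
(D) needed (G), (A) and (C), now all done → (D).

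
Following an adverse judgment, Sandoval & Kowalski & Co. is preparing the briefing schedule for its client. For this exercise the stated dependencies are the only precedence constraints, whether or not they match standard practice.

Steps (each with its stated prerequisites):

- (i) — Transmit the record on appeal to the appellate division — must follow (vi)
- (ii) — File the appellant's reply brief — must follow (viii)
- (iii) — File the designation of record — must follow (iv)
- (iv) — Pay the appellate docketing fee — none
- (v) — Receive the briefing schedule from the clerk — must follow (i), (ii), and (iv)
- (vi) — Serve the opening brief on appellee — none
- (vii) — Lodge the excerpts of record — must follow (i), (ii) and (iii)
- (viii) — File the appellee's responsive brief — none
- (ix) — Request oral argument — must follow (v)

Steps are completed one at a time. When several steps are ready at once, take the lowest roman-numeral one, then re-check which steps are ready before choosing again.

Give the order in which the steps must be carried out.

(iv), (vi) and (viii) have no prerequisites; (iv) has the earlier label, so (iv) is first.
(iii) now also ready, so the ready set is {(iii), (vi), (viii)}; (iii) has the earlier label → (iii).
(vi) and (viii) are both available; (vi) has the earlier label → (vi).
(i) now also ready, so the ready set is {(i), (viii)}; (i) has the earlier label → (i).
(viii) is the only step now ready → (viii).
Next only (ii) has its prerequisites met → (ii).
Ready: (v) and (vii). (v) has the earlier label → (v).
Now (vii) and (ix) have their prerequisites met. (vii) has the earlier label, so (vii) next.
That leaves (ix) as the only ready step → (ix).

(iv) → (iii) → (vi) → (i) → (viii) → (ii) → (v) → (vii) → (ix)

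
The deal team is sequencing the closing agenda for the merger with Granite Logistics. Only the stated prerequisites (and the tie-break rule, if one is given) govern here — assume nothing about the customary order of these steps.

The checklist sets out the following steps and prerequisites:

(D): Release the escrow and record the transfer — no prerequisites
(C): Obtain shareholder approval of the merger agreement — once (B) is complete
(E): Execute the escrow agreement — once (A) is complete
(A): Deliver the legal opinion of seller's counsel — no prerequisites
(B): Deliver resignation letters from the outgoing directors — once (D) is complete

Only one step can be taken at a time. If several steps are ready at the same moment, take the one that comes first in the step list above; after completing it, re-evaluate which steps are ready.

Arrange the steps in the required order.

(D) and (A) have no prerequisites; (D) is listed earlier, so (D) is first.
(B) now also ready, so the ready set is {(A), (B)}; (A) is listed earlier → (A).
Ready: (E) and (B). (E) is listed earlier → (E).
Next only (B) has its prerequisites met → (B).
Next only (C) has its prerequisites met → (C).

(D), (A), (E), (B), (C)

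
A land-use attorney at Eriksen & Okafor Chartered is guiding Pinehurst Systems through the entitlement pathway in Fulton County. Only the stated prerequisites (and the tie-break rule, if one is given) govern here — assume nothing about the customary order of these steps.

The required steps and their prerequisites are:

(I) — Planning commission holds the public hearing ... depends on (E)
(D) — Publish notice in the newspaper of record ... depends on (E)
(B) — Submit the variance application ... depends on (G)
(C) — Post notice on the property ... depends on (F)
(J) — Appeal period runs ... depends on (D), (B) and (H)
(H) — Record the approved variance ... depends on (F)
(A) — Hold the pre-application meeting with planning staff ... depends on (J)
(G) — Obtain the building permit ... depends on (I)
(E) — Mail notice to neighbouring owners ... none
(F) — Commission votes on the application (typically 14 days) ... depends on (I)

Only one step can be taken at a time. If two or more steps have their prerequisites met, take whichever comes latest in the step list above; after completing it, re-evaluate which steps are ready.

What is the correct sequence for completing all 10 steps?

(E), (D), (I), (F), (G), (H), (C), (B), (J), (A)

Only (E) has no prerequisites, so it is first.
Now (D) and (I) have their prerequisites met. (D) is listed later, so (D) next.
Next only (I) has its prerequisites met → (I).
Now (F) and (G) have their prerequisites met. (F) is listed later, so (F) next.
Ready: (G), (H) and (C). (G) is listed later → (G).
Ready: (H), (C) and (B). (H) is listed later → (H).
Ready: (C) and (B). (C) is listed later → (C).
(B) needed (G), now all done → (B).
That leaves (J) as the only ready step → (J).
(A) is the only step now ready → (A).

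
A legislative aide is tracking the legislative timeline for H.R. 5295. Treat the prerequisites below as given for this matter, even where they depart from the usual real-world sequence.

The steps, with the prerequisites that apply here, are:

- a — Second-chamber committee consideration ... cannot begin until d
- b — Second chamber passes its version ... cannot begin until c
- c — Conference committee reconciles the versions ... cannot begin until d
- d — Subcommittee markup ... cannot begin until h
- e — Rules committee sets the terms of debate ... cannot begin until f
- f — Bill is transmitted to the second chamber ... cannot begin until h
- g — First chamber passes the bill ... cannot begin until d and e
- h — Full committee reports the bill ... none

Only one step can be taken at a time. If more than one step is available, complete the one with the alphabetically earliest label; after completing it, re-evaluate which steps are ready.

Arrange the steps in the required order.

h → d → a → c → b → f → e → g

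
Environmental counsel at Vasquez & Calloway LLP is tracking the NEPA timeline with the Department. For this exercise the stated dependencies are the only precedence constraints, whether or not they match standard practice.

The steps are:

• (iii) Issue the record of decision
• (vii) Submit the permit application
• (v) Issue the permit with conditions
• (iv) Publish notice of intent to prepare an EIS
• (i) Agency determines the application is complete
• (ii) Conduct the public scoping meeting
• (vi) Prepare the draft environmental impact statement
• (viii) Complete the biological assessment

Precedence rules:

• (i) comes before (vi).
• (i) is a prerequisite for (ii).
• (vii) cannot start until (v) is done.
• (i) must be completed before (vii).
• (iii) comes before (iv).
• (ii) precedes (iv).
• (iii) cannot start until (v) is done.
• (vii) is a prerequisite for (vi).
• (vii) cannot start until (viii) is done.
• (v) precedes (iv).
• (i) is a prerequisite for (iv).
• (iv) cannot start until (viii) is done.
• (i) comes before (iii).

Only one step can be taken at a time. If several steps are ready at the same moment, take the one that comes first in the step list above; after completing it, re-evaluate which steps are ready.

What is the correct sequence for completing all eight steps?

(v), (i), (iii), (ii), (viii), (vii), (iv), (vi)

(v), (i) and (viii) have no prerequisites; (v) is listed earlier, so (v) is first.
Now (i) and (viii) have their prerequisites met. (i) is listed earlier, so (i) next.
(iii) and (ii) now also ready, so the ready set is {(iii), (ii), (viii)}; (iii) is listed earlier → (iii).
(ii) and (viii) are both available; (ii) is listed earlier → (ii).
That leaves (viii) as the only ready step → (viii).
Now (vii) and (iv) have their prerequisites met. (vii) is listed earlier, so (vii) next.
(vi) now also ready, so the ready set is {(iv), (vi)}; (iv) is listed earlier → (iv).
That leaves (vi) as the only ready step → (vi).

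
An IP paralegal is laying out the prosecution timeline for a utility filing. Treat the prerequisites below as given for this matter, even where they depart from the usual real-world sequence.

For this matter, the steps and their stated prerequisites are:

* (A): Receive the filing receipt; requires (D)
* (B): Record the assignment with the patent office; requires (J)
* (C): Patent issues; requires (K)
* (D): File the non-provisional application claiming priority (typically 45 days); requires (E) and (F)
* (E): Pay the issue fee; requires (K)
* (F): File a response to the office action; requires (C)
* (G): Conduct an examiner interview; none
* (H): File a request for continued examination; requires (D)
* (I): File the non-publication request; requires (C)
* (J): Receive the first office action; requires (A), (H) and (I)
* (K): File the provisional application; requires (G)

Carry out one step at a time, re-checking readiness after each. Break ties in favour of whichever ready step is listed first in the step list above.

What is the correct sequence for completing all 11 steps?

(G), (K), (C), (E), (F), (D), (A), (H), (I), (J), (B)

Only (G) has no prerequisites, so it is first.
(K) needed (G), now all done → (K).
(C) and (E) are both available; (C) is listed earlier → (C).
(E), (F) and (I) are all available; (E) is listed earlier → (E).
Now (F) and (I) have their prerequisites met. (F) is listed earlier, so (F) next.
(D) now also ready, so the ready set is {(D), (I)}; (D) is listed earlier → (D).
Ready: (A), (H) and (I). (A) is listed earlier → (A).
Now (H) and (I) have their prerequisites met. (H) is listed earlier, so (H) next.
That leaves (I) as the only ready step → (I).
(J) needed (A), (H) and (I), now all done → (J).
That leaves (B) as the only ready step → (B).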